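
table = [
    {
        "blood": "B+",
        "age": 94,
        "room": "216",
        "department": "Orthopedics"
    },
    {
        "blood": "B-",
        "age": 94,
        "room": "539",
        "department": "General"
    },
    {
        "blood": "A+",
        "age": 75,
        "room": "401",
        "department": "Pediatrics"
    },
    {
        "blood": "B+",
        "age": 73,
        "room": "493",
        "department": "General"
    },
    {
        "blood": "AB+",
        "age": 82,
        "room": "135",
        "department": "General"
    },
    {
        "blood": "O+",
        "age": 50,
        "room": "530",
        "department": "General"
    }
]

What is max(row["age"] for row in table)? 94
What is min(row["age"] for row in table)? 50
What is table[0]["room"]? "216"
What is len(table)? 6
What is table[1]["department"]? "General"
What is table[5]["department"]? "General"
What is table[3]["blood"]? "B+"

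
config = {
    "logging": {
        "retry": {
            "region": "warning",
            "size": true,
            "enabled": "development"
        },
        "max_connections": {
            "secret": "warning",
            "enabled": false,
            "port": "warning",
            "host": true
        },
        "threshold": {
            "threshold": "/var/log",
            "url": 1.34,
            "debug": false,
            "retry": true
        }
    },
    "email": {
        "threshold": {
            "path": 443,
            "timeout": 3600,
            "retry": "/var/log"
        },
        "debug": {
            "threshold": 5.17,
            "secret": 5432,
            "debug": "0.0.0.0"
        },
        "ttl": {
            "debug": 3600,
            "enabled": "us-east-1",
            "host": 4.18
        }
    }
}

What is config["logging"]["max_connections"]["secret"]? "warning"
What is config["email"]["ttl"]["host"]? 4.18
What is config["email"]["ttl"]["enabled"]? "us-east-1"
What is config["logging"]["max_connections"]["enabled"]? False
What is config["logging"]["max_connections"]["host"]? True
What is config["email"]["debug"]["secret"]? 5432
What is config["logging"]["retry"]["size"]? True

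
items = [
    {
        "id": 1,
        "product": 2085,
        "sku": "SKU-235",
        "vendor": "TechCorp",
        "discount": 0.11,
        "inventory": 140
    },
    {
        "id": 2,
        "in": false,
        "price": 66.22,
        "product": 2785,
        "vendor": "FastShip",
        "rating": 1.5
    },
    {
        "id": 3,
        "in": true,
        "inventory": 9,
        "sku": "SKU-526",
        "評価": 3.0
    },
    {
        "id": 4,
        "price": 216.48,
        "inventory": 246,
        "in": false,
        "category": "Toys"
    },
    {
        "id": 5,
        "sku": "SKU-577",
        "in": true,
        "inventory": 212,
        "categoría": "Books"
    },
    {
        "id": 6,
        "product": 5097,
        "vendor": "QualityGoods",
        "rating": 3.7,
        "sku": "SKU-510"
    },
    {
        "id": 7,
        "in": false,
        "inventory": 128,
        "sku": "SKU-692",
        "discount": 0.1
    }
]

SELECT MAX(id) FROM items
7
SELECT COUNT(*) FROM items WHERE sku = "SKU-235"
1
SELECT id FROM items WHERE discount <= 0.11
[1, 7]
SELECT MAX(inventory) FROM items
246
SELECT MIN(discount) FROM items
0.1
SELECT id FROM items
[1, 2, 3, 4, 5, 6, 7]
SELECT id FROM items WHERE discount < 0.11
[7]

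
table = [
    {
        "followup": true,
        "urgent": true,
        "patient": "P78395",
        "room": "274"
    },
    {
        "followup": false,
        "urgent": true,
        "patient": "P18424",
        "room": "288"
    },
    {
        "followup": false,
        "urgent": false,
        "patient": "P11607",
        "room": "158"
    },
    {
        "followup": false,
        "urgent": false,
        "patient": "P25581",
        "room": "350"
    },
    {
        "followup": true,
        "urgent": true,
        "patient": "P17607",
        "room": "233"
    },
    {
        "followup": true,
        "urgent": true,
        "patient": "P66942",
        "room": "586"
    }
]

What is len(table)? 6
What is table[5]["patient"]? "P66942"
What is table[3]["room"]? "350"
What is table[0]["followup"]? True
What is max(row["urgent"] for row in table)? True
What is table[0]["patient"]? "P78395"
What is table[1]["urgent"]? True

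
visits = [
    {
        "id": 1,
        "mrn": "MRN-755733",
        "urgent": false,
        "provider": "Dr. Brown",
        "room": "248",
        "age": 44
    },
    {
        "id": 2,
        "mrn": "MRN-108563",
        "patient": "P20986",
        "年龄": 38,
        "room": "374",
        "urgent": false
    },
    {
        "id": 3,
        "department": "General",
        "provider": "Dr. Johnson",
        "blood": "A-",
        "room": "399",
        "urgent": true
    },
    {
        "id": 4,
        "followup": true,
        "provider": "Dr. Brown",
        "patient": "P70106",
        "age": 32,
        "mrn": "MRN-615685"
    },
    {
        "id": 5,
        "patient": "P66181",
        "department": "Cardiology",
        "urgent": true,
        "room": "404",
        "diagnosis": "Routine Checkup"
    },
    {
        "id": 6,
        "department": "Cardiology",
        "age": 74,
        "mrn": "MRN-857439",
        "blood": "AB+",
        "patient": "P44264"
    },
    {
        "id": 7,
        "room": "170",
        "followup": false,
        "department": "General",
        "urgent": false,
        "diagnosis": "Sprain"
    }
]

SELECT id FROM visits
[1, 2, 3, 4, 5, 6, 7]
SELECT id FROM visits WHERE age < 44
[4]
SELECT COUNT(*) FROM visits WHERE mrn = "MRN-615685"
1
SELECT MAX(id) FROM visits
7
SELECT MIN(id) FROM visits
1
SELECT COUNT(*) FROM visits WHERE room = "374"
1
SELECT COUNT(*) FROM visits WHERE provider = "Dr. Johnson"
1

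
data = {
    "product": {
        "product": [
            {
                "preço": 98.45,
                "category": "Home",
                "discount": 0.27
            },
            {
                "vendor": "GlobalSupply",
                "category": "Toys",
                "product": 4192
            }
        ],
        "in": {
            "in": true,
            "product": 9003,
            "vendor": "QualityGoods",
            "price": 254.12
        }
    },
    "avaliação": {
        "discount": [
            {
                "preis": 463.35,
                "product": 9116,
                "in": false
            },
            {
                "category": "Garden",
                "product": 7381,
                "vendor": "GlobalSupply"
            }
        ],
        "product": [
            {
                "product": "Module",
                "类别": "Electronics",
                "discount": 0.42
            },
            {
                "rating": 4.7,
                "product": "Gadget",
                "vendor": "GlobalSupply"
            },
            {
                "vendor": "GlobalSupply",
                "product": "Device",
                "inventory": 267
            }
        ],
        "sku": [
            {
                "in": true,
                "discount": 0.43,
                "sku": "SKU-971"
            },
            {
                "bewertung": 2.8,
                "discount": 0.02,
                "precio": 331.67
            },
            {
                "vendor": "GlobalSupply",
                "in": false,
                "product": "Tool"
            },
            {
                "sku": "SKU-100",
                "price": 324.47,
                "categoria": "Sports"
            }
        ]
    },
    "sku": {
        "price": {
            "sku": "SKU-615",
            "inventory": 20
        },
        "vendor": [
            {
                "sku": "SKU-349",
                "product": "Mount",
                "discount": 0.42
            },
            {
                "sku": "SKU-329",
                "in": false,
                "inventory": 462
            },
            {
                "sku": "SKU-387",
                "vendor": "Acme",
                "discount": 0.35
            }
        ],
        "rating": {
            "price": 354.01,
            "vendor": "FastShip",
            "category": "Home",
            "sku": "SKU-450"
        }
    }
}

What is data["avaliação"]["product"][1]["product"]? "Gadget"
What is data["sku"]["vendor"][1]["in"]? False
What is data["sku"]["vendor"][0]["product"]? "Mount"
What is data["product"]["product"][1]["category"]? "Toys"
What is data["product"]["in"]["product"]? 9003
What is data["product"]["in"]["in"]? True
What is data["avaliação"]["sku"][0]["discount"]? 0.43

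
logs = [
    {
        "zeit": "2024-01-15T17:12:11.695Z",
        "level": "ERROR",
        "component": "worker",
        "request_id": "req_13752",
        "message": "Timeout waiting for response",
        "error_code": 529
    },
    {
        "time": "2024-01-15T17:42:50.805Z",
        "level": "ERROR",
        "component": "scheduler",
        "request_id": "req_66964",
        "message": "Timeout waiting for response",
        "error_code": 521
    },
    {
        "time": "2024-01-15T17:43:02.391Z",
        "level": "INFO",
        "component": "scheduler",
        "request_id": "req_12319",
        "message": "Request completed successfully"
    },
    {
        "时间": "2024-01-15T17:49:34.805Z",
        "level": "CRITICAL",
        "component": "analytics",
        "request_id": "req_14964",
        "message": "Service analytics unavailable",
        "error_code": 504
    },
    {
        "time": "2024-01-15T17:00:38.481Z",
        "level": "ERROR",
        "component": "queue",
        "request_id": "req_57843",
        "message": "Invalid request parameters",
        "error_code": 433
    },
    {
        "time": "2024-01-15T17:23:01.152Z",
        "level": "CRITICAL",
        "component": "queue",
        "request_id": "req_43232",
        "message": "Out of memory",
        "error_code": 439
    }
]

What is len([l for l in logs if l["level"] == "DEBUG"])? 0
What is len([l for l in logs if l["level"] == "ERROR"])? 3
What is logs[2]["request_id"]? "req_12319"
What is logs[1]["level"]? "ERROR"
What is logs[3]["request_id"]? "req_14964"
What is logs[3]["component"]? "analytics"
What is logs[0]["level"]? "ERROR"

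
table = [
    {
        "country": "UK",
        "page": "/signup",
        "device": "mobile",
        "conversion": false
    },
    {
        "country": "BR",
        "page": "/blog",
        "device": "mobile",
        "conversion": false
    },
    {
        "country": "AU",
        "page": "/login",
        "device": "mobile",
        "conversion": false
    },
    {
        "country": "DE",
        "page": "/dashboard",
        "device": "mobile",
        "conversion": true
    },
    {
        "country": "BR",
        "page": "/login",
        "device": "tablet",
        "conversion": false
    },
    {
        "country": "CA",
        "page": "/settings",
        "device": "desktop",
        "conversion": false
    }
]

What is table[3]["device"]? "mobile"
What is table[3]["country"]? "DE"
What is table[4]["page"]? "/login"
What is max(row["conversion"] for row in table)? True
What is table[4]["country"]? "BR"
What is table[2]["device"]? "mobile"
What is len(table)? 6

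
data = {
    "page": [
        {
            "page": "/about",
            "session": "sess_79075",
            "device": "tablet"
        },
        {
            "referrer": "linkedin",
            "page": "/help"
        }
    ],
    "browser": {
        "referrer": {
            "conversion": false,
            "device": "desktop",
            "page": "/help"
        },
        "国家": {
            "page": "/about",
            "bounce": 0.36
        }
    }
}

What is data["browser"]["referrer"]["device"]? "desktop"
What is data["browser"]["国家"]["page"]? "/about"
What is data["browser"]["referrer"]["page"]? "/help"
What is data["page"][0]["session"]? "sess_79075"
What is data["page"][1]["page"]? "/help"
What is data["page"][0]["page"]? "/about"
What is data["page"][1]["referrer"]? "linkedin"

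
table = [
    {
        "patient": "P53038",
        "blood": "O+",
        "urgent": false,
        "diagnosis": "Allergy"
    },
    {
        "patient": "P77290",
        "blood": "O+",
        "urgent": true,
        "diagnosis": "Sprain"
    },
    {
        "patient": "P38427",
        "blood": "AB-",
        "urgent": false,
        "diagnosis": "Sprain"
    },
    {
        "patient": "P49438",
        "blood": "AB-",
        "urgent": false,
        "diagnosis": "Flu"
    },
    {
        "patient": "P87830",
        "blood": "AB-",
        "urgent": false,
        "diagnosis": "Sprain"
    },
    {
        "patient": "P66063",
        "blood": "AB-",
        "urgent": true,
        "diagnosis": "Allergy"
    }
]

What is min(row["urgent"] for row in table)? False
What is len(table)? 6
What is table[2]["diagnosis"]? "Sprain"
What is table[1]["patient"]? "P77290"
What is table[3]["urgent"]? False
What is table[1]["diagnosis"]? "Sprain"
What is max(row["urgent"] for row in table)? True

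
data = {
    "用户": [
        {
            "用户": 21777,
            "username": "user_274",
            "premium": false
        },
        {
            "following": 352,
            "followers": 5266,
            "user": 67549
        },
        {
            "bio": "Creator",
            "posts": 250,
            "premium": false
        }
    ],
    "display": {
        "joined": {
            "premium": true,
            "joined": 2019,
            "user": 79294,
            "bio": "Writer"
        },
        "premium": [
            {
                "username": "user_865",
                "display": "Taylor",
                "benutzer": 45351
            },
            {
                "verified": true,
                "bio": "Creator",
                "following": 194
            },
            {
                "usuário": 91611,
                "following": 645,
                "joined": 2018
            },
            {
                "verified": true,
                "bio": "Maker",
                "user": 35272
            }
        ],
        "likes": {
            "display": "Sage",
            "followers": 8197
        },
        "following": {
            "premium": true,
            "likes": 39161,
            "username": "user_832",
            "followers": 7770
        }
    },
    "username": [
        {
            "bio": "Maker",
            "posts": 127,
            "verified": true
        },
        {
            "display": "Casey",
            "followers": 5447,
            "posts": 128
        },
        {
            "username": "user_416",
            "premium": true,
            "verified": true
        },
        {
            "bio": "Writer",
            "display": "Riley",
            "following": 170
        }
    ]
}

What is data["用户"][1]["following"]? 352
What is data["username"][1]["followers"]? 5447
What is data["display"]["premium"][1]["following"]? 194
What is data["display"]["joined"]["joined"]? 2019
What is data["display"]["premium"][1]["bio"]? "Creator"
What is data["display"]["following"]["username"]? "user_832"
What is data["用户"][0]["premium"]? False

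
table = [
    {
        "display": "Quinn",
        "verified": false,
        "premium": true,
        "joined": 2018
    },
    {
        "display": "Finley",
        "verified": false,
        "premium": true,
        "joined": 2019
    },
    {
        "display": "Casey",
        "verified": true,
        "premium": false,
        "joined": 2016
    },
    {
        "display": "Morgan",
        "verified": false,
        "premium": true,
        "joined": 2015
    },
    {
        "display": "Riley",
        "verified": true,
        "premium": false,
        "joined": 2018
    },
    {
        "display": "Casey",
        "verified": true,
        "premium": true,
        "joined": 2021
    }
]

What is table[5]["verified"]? True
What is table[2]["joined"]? 2016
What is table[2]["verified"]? True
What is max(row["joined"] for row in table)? 2021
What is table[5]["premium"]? True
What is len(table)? 6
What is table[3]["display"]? "Morgan"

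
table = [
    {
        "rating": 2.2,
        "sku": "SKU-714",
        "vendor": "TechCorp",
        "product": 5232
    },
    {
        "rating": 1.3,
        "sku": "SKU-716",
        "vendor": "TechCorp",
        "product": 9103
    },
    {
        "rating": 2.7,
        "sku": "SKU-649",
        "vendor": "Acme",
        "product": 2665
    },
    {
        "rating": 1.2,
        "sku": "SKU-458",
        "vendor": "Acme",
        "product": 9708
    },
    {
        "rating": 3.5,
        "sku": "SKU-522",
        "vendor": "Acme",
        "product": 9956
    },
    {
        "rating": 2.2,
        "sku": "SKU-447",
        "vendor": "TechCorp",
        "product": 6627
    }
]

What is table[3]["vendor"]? "Acme"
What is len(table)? 6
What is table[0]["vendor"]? "TechCorp"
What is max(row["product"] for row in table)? 9956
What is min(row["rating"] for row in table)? 1.2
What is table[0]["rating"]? 2.2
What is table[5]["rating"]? 2.2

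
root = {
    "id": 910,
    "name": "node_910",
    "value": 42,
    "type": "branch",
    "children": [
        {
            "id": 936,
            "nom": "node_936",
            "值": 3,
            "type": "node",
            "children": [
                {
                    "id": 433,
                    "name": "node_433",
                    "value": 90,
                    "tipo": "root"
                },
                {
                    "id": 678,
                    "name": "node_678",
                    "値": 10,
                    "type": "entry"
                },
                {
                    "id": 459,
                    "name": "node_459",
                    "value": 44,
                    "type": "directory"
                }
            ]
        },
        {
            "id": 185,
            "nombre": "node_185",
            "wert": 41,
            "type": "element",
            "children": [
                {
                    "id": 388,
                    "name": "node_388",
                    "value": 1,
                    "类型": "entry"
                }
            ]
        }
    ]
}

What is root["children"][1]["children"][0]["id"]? 388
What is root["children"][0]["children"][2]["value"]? 44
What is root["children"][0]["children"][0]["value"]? 90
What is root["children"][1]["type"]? "element"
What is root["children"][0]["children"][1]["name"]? "node_678"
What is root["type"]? "branch"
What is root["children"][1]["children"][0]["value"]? 1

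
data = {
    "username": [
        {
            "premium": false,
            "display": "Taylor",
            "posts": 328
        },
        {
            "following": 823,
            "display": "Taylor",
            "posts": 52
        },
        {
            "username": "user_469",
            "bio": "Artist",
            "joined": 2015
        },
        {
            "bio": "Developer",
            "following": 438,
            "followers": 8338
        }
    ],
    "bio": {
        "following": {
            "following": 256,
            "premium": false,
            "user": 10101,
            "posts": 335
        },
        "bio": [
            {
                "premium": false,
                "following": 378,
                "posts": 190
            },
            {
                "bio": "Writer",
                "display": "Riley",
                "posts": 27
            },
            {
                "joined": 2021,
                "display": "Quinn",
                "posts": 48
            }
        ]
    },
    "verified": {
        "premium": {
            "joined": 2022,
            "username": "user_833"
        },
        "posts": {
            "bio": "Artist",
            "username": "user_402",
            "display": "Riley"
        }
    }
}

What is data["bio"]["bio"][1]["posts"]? 27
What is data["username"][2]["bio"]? "Artist"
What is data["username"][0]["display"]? "Taylor"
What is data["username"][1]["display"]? "Taylor"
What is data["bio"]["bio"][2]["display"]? "Quinn"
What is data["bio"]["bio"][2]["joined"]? 2021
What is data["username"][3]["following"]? 438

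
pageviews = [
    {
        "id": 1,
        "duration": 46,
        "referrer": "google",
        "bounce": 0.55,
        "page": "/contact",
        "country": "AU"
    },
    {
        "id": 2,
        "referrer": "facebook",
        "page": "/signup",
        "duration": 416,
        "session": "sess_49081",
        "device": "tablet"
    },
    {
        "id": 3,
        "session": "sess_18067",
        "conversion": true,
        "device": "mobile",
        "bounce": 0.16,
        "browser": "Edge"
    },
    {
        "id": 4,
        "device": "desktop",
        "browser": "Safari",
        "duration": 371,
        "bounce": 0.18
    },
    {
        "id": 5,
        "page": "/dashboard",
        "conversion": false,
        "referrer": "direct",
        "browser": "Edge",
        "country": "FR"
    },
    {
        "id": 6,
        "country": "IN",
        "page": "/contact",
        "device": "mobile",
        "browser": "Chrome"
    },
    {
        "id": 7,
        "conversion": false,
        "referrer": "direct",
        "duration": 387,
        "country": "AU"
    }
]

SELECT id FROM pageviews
[1, 2, 3, 4, 5, 6, 7]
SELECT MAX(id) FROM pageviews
7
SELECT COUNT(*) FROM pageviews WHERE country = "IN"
1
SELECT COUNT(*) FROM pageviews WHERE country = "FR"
1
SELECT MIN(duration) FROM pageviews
46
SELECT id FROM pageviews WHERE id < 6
[1, 2, 3, 4, 5]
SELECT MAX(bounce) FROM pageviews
0.55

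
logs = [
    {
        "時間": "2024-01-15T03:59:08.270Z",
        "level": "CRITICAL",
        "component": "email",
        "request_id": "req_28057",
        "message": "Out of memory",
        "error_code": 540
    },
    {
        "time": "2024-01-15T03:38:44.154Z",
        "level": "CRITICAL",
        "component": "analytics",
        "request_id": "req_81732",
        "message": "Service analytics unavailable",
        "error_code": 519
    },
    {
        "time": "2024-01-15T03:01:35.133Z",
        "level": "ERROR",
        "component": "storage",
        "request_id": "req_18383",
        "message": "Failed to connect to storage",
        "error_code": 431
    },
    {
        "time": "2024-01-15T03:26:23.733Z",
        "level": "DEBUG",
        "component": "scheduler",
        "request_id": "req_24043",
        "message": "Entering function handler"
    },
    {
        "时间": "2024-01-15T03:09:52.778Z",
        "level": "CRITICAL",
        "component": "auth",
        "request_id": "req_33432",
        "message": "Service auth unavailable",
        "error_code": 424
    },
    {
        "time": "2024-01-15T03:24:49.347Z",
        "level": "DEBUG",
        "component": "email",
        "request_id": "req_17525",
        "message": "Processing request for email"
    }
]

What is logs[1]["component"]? "analytics"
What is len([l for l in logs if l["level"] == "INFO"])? 0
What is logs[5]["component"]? "email"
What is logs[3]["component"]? "scheduler"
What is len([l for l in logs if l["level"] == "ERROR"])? 1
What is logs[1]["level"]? "CRITICAL"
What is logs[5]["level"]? "DEBUG"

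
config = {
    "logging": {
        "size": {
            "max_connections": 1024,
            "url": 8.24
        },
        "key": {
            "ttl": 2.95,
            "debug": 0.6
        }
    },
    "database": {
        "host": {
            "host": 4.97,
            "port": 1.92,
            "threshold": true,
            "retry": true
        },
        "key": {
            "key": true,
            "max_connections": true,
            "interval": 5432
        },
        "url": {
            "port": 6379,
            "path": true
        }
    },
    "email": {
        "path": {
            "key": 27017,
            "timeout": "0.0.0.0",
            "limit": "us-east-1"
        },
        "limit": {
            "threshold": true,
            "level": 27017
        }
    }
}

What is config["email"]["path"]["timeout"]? "0.0.0.0"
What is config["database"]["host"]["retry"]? True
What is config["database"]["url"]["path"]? True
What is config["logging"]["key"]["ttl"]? 2.95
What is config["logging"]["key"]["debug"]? 0.6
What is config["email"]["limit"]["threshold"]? True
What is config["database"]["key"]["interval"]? 5432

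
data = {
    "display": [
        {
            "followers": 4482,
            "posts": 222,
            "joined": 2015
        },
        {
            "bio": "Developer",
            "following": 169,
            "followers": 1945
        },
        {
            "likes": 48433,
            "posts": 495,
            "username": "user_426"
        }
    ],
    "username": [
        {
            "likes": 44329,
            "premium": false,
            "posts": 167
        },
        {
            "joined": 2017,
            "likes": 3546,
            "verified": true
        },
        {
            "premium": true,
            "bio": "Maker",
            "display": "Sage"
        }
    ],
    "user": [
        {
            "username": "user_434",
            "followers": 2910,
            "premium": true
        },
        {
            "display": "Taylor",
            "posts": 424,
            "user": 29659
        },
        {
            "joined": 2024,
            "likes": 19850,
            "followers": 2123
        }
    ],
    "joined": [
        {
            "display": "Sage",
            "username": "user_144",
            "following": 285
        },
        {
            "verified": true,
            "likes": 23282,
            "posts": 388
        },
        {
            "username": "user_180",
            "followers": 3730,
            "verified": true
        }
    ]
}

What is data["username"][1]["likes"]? 3546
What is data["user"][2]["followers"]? 2123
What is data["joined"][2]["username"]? "user_180"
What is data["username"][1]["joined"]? 2017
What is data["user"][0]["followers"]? 2910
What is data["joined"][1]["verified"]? True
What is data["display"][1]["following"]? 169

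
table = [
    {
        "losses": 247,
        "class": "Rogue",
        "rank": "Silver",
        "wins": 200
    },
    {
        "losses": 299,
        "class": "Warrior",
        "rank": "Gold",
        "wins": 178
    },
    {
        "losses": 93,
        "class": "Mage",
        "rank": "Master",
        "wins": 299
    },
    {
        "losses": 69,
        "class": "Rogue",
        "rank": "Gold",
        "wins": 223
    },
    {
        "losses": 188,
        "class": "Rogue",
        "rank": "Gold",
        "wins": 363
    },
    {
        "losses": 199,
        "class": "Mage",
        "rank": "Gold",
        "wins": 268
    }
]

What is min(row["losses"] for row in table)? 69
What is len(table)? 6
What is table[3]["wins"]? 223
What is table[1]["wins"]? 178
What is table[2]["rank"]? "Master"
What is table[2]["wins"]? 299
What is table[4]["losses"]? 188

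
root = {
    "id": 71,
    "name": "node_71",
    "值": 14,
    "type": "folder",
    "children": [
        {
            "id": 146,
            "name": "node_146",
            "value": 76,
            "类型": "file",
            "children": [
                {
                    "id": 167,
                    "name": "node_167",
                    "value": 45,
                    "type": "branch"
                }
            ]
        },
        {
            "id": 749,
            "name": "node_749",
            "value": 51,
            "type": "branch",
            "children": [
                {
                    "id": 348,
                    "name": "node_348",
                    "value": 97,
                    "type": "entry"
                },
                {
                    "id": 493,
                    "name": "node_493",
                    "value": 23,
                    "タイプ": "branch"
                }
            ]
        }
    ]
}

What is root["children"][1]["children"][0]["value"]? 97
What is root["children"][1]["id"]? 749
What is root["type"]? "folder"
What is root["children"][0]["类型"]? "file"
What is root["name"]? "node_71"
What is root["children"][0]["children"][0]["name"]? "node_167"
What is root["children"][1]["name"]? "node_749"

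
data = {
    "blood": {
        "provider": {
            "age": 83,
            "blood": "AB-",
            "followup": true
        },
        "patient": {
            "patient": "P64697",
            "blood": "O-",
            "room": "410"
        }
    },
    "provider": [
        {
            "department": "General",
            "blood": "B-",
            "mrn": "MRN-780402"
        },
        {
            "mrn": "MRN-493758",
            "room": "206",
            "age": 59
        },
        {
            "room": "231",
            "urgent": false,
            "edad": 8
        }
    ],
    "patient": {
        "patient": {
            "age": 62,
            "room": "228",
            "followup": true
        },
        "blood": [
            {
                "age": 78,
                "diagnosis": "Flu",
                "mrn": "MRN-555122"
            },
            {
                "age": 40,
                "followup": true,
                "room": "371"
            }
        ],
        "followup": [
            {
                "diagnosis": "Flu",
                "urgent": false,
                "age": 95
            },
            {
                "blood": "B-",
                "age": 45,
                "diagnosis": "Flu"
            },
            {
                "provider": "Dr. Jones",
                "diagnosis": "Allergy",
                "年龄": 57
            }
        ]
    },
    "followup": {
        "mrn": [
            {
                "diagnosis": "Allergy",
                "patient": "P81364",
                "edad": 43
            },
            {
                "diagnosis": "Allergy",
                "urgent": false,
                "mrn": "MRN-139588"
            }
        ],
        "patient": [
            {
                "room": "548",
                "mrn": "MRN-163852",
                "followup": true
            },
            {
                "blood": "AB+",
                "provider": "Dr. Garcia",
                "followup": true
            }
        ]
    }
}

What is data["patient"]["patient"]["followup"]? True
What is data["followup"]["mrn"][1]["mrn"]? "MRN-139588"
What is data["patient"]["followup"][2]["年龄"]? 57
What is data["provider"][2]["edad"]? 8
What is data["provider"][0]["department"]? "General"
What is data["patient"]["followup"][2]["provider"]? "Dr. Jones"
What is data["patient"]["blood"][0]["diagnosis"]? "Flu"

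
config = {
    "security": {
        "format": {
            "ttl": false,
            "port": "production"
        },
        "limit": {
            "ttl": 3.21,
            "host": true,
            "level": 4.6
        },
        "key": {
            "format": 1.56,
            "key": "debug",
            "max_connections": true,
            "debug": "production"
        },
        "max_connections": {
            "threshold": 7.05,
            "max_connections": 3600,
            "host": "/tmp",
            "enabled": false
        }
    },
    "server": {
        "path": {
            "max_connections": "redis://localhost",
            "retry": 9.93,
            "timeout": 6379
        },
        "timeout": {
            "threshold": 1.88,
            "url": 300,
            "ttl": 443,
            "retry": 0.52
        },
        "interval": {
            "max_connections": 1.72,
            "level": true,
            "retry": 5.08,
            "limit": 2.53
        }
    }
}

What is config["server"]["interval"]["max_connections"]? 1.72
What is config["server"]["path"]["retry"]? 9.93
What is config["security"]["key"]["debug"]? "production"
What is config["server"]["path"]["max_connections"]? "redis://localhost"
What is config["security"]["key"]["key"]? "debug"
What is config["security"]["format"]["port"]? "production"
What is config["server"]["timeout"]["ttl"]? 443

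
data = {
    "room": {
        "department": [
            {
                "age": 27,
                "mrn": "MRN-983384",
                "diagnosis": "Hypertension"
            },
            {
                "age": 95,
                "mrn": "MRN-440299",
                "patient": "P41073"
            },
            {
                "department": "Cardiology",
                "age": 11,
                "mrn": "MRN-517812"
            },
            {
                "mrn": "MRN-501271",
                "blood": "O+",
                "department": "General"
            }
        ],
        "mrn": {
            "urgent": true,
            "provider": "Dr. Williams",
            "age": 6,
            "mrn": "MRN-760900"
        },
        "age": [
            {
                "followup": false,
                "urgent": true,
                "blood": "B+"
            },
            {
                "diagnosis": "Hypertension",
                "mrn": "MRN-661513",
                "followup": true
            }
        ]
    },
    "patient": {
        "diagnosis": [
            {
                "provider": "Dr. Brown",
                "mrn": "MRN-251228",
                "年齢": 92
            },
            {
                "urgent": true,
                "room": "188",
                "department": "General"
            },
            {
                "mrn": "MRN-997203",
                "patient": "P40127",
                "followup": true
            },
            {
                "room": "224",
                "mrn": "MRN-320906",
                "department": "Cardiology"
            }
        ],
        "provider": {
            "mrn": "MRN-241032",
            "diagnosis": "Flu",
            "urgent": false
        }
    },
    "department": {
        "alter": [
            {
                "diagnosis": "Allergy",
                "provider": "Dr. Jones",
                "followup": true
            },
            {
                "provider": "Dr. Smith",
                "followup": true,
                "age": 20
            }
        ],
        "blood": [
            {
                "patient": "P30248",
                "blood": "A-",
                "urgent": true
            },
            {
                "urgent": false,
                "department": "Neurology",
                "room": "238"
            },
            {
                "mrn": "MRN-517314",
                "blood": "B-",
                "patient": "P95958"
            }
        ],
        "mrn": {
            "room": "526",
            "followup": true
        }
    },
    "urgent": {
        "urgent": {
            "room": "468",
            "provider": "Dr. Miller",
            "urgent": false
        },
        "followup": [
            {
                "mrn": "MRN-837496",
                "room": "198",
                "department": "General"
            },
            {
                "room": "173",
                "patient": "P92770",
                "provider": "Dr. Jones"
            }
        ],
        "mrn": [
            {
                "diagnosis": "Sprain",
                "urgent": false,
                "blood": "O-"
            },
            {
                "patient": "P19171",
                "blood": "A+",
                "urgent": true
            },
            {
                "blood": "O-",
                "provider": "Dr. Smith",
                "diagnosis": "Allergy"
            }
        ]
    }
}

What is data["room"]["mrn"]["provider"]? "Dr. Williams"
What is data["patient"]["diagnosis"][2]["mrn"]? "MRN-997203"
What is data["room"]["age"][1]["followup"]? True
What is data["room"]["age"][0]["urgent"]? True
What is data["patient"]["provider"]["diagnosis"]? "Flu"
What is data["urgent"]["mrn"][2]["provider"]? "Dr. Smith"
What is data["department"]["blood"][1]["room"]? "238"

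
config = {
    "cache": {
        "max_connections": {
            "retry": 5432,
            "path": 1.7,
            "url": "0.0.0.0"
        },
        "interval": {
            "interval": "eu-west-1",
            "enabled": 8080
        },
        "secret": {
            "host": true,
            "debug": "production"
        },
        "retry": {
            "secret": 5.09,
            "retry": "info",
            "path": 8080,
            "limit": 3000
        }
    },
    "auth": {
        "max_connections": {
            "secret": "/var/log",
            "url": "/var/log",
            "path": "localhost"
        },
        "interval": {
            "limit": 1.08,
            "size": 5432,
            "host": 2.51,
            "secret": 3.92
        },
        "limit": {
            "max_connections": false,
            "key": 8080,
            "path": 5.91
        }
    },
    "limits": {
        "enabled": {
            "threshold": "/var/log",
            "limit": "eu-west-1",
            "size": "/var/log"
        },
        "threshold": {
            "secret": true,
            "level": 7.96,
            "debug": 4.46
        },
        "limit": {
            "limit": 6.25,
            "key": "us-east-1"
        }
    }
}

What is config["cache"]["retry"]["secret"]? 5.09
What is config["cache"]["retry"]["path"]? 8080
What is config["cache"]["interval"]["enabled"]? 8080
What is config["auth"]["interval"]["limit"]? 1.08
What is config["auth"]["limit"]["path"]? 5.91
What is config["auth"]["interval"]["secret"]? 3.92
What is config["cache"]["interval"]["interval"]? "eu-west-1"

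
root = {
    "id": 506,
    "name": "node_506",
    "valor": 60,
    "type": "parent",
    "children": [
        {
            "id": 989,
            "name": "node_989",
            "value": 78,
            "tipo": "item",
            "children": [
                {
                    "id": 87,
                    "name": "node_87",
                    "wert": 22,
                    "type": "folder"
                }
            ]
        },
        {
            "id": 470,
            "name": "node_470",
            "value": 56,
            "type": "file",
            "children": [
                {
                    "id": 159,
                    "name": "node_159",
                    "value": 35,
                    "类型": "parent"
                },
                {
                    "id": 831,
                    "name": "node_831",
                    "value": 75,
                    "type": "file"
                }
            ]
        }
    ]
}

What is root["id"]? 506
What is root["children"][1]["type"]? "file"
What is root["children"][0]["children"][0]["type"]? "folder"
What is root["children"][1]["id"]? 470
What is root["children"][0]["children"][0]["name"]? "node_87"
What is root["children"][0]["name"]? "node_989"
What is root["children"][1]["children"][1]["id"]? 831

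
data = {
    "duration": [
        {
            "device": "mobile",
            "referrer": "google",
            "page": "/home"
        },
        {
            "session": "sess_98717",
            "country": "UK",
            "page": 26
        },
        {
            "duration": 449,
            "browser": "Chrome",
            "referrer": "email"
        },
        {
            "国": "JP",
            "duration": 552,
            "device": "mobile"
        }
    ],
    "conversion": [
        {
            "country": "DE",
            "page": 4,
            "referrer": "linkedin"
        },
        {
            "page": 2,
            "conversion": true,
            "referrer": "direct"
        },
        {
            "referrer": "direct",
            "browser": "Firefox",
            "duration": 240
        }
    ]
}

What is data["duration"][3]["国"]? "JP"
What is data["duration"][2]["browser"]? "Chrome"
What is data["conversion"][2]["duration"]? 240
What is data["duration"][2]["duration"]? 449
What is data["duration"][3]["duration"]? 552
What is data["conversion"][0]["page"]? 4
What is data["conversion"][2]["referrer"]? "direct"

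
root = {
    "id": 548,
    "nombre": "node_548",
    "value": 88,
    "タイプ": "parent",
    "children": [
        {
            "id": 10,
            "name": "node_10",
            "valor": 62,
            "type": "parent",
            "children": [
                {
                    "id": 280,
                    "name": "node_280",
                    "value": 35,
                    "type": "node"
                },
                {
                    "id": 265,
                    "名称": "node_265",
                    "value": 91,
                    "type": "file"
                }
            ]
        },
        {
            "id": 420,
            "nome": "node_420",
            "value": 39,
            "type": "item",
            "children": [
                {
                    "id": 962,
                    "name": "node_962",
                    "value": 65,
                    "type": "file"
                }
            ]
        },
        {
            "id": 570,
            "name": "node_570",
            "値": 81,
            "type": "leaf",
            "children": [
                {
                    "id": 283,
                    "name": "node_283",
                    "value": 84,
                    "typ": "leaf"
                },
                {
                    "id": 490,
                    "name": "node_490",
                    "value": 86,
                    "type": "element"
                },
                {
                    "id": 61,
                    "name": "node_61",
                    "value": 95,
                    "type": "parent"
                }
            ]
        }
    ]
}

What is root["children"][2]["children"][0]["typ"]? "leaf"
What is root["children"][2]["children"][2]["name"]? "node_61"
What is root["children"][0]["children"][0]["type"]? "node"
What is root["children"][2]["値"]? 81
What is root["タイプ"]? "parent"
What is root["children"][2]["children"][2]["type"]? "parent"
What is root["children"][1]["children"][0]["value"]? 65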